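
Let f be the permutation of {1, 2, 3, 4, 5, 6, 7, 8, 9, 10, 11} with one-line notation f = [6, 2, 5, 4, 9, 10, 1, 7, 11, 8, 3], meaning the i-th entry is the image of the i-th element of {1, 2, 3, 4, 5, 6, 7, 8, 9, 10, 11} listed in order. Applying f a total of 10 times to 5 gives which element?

Tracing 5 → 9 → … returns to 5 after 4 steps, so 5 lies in a 4-cycle (3, 5, 9, 11).
On a 4-cycle, f^4 is the identity, so f^10 = f^2 there (10 ≡ 2 mod 4).
Stepping 2 places around the cycle: 5 → 9 → 11.

11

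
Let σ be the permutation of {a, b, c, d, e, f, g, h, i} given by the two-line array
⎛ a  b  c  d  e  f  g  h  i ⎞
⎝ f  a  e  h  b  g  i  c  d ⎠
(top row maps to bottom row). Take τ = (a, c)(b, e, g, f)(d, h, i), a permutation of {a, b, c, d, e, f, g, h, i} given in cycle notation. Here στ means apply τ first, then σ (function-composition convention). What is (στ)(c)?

(στ)(c) = σ(τ(c)). τ(c) = a, then σ(a) = f. So (στ)(c) = f.

f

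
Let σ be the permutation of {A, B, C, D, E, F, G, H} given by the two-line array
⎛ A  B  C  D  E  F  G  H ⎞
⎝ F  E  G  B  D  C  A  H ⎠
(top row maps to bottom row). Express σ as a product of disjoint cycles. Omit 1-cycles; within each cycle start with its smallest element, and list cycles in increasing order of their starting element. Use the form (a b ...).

(A F C G)(B E D)

From A: A → F → C → G → A, closing the cycle (A F C G).
Continuing from each remaining unvisited element yields (A F C G)(B E D).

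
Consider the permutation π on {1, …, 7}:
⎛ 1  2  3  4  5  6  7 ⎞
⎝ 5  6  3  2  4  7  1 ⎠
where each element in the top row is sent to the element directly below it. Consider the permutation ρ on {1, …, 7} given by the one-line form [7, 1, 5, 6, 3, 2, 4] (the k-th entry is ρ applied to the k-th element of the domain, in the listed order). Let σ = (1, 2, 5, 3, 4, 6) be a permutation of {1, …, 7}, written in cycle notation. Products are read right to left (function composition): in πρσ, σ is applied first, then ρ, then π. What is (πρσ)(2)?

(πρσ)(2) = π(ρ(σ(2))). σ(2) = 5, then ρ(5) = 3, then π(3) = 3, so the result is 3.

3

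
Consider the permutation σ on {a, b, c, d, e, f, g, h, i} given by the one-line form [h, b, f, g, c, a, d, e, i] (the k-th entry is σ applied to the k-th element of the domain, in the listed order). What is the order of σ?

Decomposing into disjoint cycles gives cycle lengths 5, 2, 1, 1.
The order of σ is the least common multiple of its cycle lengths: lcm(5, 2) = 10.

10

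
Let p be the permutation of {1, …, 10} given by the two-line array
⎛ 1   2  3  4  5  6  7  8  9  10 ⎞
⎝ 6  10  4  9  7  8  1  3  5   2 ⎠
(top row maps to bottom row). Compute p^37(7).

4

Tracing 7 → 1 → … returns to 7 after 8 steps, so 7 lies in an 8-cycle (1, 6, 8, 3, 4, 9, 5, 7).
Powers repeat with period 8 on this cycle, and 37 mod 8 = 5, so p^37(7) = p^5(7).
Stepping 5 places around the cycle: 7 → 1 → 6 → 8 → 3 → 4.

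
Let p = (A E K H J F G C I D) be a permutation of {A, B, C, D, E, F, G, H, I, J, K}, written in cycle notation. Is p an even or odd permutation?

odd

The cycle lengths are 10, 1.
A cycle of length ℓ contributes ℓ−1 transpositions, so p is a product of 9 transpositions — odd.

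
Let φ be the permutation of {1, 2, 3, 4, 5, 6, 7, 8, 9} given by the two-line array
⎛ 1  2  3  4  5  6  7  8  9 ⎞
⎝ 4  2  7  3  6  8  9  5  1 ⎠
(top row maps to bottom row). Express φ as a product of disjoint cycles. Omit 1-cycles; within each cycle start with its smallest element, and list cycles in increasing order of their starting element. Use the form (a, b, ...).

Iterating φ from 1 gives 1 → 4 → 3 → 7 → 9 → 1; that is the 5-cycle (1, 4, 3, 7, 9).
Continuing from each remaining unvisited element yields (1, 4, 3, 7, 9)(5, 6, 8).

(1, 4, 3, 7, 9)(5, 6, 8)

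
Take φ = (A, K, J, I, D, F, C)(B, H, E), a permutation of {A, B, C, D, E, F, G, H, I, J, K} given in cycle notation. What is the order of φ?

The disjoint cycles have lengths 7, 3, 1.
The order of φ is the least common multiple of its cycle lengths: lcm(7, 3) = 21.

21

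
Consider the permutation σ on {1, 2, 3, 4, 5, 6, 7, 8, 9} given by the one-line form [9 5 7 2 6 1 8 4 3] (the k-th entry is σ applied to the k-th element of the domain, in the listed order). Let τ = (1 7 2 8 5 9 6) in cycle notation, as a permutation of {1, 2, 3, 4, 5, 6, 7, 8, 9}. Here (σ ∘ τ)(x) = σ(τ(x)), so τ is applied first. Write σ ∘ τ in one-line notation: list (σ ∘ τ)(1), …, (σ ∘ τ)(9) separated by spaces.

Chase each element through τ then σ: 1 → 7 → 8; 2 → 8 → 4; 3 → 3 → 7; 4 → 4 → 2; 5 → 9 → 3; 6 → 1 → 9; 7 → 2 → 5; 8 → 5 → 6; 9 → 6 → 1.
Collecting the images, σ ∘ τ = [8 4 7 2 3 9 5 6 1].

8 4 7 2 3 9 5 6 1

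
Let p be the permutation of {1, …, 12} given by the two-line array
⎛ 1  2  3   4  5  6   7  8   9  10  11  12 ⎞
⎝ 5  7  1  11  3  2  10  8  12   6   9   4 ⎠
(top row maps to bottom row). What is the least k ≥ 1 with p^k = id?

Decomposing into disjoint cycles gives cycle lengths 4, 4, 3, 1.
The order is lcm(4, 4, 3) = 12.

12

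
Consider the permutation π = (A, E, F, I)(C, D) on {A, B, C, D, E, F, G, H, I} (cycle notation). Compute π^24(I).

I lies in the 4-cycle (A, E, F, I).
On a 4-cycle, π^4 is the identity, so π^24 = π^0 there (24 ≡ 0 mod 4).
So π^24(I) = I.

I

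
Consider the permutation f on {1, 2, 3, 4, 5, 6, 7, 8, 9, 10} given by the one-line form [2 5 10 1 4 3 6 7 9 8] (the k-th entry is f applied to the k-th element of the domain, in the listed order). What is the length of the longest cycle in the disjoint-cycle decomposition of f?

5

Decomposing into disjoint cycles gives (1 2 5 4)(3 10 8 7 6); the longest has length 5.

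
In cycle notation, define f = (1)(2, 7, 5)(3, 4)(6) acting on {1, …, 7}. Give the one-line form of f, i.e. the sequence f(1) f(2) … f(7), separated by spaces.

1 7 4 3 2 6 5

Reading each image from the cycles: 1→1, 2→7, 3→4, 4→3, 5→2, 6→6, 7→5.
So the one-line form is 1 7 4 3 2 6 5.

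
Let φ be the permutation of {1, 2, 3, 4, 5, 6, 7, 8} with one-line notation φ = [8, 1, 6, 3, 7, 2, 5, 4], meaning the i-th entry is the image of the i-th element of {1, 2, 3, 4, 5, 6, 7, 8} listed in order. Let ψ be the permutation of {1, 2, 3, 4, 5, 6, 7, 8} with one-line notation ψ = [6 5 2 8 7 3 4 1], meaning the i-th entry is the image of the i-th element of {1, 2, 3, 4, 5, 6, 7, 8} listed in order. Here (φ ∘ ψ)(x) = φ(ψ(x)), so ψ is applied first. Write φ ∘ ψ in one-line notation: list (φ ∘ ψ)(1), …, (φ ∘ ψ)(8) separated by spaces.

2 7 1 4 5 6 3 8

(φ ∘ ψ)(x) = φ(ψ(x)). Computing each image: φ(ψ(1)) = φ(6) = 2, φ(ψ(2)) = φ(5) = 7, φ(ψ(3)) = φ(2) = 1, φ(ψ(4)) = φ(8) = 4, φ(ψ(5)) = φ(7) = 5, φ(ψ(6)) = φ(3) = 6, φ(ψ(7)) = φ(4) = 3, φ(ψ(8)) = φ(1) = 8.
Hence φ ∘ ψ = [2 7 1 4 5 6 3 8].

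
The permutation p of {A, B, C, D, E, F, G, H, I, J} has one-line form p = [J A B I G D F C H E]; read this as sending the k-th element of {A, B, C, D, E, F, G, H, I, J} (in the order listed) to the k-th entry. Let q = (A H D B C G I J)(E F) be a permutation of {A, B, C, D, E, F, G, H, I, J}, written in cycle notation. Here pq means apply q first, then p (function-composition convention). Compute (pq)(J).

First apply q: q(J) = A, then p(A) = J. Thus (pq)(J) = J.

J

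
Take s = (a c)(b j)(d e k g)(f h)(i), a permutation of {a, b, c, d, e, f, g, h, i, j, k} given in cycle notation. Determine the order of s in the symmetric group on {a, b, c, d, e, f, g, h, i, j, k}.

The cycle type of s is (4, 2, 2, 2, 1).
Since disjoint cycles commute, ord(s) = lcm(4, 2, 2, 2) = 4.

4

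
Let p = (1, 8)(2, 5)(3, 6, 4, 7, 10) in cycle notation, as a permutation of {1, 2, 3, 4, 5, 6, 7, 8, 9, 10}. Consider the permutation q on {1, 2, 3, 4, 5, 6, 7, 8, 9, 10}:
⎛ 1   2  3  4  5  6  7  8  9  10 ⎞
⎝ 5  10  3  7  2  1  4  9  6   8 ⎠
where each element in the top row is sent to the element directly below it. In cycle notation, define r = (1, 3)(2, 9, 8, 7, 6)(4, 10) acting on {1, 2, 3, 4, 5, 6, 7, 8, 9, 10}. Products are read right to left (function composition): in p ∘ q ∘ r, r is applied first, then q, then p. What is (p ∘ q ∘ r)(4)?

1

Chase 4: r(4) = 10; q(10) = 8; p(8) = 1. Hence (p ∘ q ∘ r)(4) = 1.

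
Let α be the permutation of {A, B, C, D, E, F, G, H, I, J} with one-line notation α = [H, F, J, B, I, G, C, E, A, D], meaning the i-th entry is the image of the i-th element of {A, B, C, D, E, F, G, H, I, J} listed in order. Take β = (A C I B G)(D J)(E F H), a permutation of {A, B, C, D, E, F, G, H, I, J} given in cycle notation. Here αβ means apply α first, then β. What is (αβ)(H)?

α(H) = E, then β(E) = F; composing gives (αβ)(H) = F.

F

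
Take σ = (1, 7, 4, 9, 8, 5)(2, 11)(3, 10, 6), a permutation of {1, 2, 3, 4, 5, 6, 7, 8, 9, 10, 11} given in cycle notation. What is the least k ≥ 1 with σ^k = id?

The disjoint cycles have lengths 6, 3, 2.
Since disjoint cycles commute, ord(σ) = lcm(6, 3, 2) = 6.

6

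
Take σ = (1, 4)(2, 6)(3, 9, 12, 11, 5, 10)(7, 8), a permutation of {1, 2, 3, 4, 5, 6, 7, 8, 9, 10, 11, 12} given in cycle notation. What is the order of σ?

6

The disjoint cycles have lengths 6, 2, 2, 2.
Since disjoint cycles commute, ord(σ) = lcm(6, 2, 2, 2) = 6.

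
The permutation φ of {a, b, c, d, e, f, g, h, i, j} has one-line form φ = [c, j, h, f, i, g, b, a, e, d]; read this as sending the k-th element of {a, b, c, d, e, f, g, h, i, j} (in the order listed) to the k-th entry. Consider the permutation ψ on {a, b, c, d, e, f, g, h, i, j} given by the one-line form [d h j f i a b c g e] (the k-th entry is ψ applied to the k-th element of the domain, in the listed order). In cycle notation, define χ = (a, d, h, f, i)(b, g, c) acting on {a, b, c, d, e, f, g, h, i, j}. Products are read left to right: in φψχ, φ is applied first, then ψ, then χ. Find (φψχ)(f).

g

(φψχ)(f) = χ(ψ(φ(f))). φ(f) = g, then ψ(g) = b, then χ(b) = g, so the result is g.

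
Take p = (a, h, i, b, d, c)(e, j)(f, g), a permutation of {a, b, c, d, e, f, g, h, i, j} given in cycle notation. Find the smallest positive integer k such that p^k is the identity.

The cycle type of p is (6, 2, 2).
The order of p is the least common multiple of its cycle lengths: lcm(6, 2, 2) = 6.

6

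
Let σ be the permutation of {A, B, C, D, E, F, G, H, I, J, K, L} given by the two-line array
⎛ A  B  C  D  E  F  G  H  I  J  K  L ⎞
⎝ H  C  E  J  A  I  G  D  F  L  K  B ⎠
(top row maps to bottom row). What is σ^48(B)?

B

Tracing B → C → … returns to B after 8 steps, so B lies in an 8-cycle (A, H, D, J, L, B, C, E).
Powers repeat with period 8 on this cycle, and 48 mod 8 = 0, so σ^48(B) = σ^0(B).
So σ^48(B) = B.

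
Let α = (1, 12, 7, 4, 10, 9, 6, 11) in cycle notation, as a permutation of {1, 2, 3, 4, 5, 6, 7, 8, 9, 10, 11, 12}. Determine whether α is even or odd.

odd

The cycle lengths are 8, 1, 1, 1, 1.
A cycle is odd iff its length is even; α has 1 even-length cycle, so sgn(α) = (−1)^1 and α is odd.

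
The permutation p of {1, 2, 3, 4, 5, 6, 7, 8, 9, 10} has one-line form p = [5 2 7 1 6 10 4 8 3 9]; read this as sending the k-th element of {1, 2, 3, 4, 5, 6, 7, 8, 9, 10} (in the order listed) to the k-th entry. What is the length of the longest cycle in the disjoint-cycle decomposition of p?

8

Decomposing into disjoint cycles gives (1, 5, 6, 10, 9, 3, 7, 4); the longest has length 8.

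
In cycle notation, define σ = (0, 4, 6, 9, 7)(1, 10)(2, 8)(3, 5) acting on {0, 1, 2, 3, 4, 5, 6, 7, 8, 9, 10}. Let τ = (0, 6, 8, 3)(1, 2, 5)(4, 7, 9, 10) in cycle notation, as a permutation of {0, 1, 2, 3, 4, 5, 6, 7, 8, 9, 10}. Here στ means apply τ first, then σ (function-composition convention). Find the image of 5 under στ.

(στ)(5) = σ(τ(5)). τ(5) = 1, then σ(1) = 10. So (στ)(5) = 10.

10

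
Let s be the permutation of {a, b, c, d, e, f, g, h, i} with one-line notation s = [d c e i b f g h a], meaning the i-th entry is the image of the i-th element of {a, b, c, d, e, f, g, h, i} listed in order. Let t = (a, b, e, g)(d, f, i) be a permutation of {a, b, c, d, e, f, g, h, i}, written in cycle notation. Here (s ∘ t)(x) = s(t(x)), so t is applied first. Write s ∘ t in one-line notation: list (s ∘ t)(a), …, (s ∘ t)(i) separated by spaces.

For each element, apply t then s: a → b → c; b → e → b; c → c → e; d → f → f; e → g → g; f → i → a; g → a → d; h → h → h; i → d → i.
So s ∘ t in one-line form is c b e f g a d h i.

c b e f g a d h i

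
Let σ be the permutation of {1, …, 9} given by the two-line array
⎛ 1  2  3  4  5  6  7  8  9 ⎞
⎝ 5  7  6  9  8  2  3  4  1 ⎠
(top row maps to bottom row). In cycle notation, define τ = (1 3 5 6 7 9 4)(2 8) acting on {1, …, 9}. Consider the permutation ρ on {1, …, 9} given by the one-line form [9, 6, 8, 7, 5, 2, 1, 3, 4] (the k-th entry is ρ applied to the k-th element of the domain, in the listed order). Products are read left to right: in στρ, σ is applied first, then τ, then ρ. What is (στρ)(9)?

(στρ)(9) = ρ(τ(σ(9))). σ(9) = 1, then τ(1) = 3, then ρ(3) = 8, so the result is 8.

8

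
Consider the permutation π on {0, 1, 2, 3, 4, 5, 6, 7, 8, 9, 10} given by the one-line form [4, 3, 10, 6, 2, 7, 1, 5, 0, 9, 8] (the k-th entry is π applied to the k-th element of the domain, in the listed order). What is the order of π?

30

The disjoint-cycle form of π has cycle lengths 5, 3, 2, 1.
Since disjoint cycles commute, ord(π) = lcm(5, 3, 2) = 30.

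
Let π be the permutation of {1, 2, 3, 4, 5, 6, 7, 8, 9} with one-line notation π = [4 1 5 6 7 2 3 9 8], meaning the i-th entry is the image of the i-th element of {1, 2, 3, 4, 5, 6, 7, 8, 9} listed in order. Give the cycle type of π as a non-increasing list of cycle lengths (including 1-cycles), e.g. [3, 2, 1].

The disjoint cycles are (1, 4, 6, 2)(3, 5, 7)(8, 9), with lengths 4, 3, 2 in non-increasing order.

[4, 3, 2]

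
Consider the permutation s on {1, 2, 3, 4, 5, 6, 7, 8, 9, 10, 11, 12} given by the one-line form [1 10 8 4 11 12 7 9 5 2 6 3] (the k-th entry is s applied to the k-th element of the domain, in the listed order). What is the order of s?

14

The disjoint-cycle form of s has cycle lengths 7, 2, 1, 1, 1.
The order of s is the least common multiple of its cycle lengths: lcm(7, 2) = 14.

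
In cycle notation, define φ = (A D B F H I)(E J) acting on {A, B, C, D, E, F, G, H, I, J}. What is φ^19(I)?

A

I lies in the 6-cycle (A D B F H I).
Since the cycle has length 6, φ^19 acts on it the same as φ^1 (19 mod 6 = 1).
Advancing 1 step from I: I → A.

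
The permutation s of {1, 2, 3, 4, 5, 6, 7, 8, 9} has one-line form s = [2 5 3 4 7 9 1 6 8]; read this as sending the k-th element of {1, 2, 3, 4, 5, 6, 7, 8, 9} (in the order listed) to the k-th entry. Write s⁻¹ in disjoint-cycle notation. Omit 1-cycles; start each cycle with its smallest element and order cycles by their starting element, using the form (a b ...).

The cycle decomposition of s is (1 2 5 7)(6 9 8).
Reversing each cycle (and rotating so the smallest element leads) gives s⁻¹ = (1 7 5 2)(6 8 9).

(1 7 5 2)(6 8 9)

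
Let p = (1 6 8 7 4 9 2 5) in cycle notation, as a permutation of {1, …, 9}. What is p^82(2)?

1

2 lies in the 8-cycle (1 6 8 7 4 9 2 5).
Powers repeat with period 8 on this cycle, and 82 mod 8 = 2, so p^82(2) = p^2(2).
Stepping 2 places around the cycle: 2 → 5 → 1.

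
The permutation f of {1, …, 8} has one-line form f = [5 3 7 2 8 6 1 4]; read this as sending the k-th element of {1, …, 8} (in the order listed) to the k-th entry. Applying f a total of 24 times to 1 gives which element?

Tracing 1 → 5 → … returns to 1 after 7 steps, so 1 lies in a 7-cycle (1, 5, 8, 4, 2, 3, 7).
On a 7-cycle, f^7 is the identity, so f^24 = f^3 there (24 ≡ 3 mod 7).
Stepping 3 places around the cycle: 1 → 5 → 8 → 4.

4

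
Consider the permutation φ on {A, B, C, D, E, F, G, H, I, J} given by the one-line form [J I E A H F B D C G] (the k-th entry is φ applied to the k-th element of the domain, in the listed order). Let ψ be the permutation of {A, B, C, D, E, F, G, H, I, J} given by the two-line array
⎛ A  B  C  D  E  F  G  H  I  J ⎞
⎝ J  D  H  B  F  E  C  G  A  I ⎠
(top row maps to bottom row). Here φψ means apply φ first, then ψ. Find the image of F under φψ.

E

First apply φ: φ(F) = F, then ψ(F) = E. Thus (φψ)(F) = E.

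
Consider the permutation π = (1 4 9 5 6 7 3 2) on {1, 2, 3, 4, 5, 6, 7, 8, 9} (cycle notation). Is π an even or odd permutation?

The cycle lengths are 8, 1.
A cycle of length ℓ contributes ℓ−1 transpositions, so π is a product of 7 transpositions — odd.

odd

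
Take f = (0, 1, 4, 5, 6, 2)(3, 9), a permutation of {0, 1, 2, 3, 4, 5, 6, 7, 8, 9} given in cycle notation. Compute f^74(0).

0 lies in the 6-cycle (0, 1, 4, 5, 6, 2).
Powers repeat with period 6 on this cycle, and 74 mod 6 = 2, so f^74(0) = f^2(0).
Stepping 2 places around the cycle: 0 → 1 → 4.

4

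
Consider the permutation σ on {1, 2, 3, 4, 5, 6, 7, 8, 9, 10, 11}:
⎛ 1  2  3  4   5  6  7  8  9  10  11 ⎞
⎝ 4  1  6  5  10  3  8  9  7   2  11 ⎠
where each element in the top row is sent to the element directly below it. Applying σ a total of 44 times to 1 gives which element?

Tracing 1 → 4 → … returns to 1 after 5 steps, so 1 lies in a 5-cycle (1 4 5 10 2).
Powers repeat with period 5 on this cycle, and 44 mod 5 = 4, so σ^44(1) = σ^4(1).
Advancing 4 steps from 1: 1 → 4 → 5 → 10 → 2.

2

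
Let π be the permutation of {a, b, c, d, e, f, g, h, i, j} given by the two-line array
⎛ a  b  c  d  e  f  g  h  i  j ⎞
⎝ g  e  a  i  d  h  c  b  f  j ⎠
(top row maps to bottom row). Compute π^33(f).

e

Tracing f → h → … returns to f after 6 steps, so f lies in a 6-cycle (b, e, d, i, f, h).
Since the cycle has length 6, π^33 acts on it the same as π^3 (33 mod 6 = 3).
Advancing 3 steps from f: f → h → b → e.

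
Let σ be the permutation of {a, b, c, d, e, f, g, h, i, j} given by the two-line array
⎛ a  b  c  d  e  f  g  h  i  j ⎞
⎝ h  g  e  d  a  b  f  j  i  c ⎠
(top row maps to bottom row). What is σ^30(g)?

Tracing g → f → … returns to g after 3 steps, so g lies in a 3-cycle (b g f).
Powers repeat with period 3 on this cycle, and 30 mod 3 = 0, so σ^30(g) = σ^0(g).
So σ^30(g) = g.

g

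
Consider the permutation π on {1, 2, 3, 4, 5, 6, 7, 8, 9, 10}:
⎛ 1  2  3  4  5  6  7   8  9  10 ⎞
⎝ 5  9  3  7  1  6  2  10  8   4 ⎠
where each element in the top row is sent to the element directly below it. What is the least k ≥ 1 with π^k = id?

6

Decomposing into disjoint cycles gives cycle lengths 6, 2, 1, 1.
Since disjoint cycles commute, ord(π) = lcm(6, 2) = 6.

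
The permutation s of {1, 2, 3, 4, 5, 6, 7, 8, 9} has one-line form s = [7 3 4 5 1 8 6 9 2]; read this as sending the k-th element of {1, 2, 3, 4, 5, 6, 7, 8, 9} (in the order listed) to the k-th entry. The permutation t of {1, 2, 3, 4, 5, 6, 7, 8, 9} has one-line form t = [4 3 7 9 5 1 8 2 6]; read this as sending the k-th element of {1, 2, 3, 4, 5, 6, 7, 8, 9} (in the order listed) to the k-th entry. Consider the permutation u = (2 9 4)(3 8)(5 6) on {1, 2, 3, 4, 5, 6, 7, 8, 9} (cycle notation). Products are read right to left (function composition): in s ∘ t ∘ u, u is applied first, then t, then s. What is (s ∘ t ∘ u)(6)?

1

Apply the permutations in order: u(6) = 5, then t(5) = 5, then s(5) = 1. So (s ∘ t ∘ u)(6) = 1.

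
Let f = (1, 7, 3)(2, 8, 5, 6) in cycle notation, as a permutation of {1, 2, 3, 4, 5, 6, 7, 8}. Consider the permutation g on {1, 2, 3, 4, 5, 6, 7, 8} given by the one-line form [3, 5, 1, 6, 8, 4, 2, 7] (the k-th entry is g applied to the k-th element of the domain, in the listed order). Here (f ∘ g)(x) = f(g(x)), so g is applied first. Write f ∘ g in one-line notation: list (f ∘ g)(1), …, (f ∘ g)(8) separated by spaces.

For each element, apply g then f: 1 → 3 → 1; 2 → 5 → 6; 3 → 1 → 7; 4 → 6 → 2; 5 → 8 → 5; 6 → 4 → 4; 7 → 2 → 8; 8 → 7 → 3.
So f ∘ g in one-line form is 1 6 7 2 5 4 8 3.

1 6 7 2 5 4 8 3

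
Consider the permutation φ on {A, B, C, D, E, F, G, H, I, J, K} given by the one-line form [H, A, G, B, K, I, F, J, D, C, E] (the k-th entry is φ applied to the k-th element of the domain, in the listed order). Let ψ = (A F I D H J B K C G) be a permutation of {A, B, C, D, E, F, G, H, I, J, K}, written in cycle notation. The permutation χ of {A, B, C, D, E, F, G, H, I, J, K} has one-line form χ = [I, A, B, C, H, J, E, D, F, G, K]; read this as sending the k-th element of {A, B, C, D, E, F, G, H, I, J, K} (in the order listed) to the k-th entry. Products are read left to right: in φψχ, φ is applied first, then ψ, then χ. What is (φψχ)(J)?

Apply the permutations in order: φ(J) = C, then ψ(C) = G, then χ(G) = E. So (φψχ)(J) = E.

E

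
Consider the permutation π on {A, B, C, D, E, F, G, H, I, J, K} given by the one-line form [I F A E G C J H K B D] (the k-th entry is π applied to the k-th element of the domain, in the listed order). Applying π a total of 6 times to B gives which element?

Tracing B → F → … returns to B after 10 steps, so B lies in a 10-cycle (A I K D E G J B F C).
Advancing 6 steps from B: B → F → C → A → I → K → D.

D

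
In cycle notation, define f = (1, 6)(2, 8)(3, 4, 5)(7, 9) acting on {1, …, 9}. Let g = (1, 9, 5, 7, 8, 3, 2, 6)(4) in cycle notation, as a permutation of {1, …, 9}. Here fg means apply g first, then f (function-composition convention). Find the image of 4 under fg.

5

(fg)(4) = f(g(4)). g(4) = 4, then f(4) = 5. So (fg)(4) = 5.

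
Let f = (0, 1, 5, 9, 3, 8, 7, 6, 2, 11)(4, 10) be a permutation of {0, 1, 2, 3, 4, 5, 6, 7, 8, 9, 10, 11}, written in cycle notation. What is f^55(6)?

5

6 lies in the 10-cycle (0, 1, 5, 9, 3, 8, 7, 6, 2, 11).
Since the cycle has length 10, f^55 acts on it the same as f^5 (55 mod 10 = 5).
Stepping 5 places around the cycle: 6 → 2 → 11 → 0 → 1 → 5.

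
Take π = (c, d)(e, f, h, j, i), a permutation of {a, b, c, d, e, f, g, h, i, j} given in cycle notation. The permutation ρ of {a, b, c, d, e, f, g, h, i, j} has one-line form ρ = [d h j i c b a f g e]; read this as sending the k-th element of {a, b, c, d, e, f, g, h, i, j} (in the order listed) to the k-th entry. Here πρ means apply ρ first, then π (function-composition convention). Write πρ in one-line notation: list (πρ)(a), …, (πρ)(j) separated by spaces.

(πρ)(x) = π(ρ(x)). Computing each image: π(ρ(a)) = π(d) = c, π(ρ(b)) = π(h) = j, π(ρ(c)) = π(j) = i, π(ρ(d)) = π(i) = e, π(ρ(e)) = π(c) = d, π(ρ(f)) = π(b) = b, π(ρ(g)) = π(a) = a, π(ρ(h)) = π(f) = h, π(ρ(i)) = π(g) = g, π(ρ(j)) = π(e) = f.
Hence πρ = [c j i e d b a h g f].

c j i e d b a h g f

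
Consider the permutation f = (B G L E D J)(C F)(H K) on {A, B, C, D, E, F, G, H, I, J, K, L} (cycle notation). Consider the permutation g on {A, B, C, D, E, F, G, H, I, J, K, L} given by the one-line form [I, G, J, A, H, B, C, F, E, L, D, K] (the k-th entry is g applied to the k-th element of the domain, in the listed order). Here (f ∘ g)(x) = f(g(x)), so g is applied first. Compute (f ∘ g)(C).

First apply g: g(C) = J, then f(J) = B. Thus (f ∘ g)(C) = B.

B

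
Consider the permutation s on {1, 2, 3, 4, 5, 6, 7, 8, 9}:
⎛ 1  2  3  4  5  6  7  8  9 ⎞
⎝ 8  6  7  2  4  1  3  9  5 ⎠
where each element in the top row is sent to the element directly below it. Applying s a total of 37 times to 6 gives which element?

8

Tracing 6 → 1 → … returns to 6 after 7 steps, so 6 lies in a 7-cycle (1 8 9 5 4 2 6).
Powers repeat with period 7 on this cycle, and 37 mod 7 = 2, so s^37(6) = s^2(6).
Stepping 2 places around the cycle: 6 → 1 → 8.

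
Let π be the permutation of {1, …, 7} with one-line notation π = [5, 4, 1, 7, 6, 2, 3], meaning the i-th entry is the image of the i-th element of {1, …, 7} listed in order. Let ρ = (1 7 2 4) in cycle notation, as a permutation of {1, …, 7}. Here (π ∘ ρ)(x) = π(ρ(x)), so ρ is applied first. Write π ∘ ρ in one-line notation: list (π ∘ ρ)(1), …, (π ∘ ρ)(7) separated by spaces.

3 7 1 5 6 2 4

For each element, apply ρ then π: 1 → 7 → 3; 2 → 4 → 7; 3 → 3 → 1; 4 → 1 → 5; 5 → 5 → 6; 6 → 6 → 2; 7 → 2 → 4.
Collecting the images, π ∘ ρ = [3 7 1 5 6 2 4].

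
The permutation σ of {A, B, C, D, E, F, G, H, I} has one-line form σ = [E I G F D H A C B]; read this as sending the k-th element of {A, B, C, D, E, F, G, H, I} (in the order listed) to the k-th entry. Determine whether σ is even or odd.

In disjoint-cycle form the cycle lengths are 7, 2.
A cycle is odd iff its length is even; σ has 1 even-length cycle, so sgn(σ) = (−1)^1 and σ is odd.

odd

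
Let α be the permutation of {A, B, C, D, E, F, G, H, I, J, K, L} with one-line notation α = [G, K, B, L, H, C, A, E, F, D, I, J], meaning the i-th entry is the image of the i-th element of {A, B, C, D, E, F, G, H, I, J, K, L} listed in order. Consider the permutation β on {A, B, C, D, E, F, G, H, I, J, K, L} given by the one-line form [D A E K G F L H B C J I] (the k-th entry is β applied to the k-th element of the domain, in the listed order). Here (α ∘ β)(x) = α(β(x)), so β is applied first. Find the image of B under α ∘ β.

G

(α ∘ β)(B) = α(β(B)). β(B) = A, then α(A) = G. So (α ∘ β)(B) = G.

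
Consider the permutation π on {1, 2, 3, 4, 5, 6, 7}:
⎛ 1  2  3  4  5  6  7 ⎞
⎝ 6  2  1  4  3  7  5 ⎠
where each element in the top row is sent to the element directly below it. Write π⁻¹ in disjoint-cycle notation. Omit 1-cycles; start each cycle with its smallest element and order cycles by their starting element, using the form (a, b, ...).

First write π in disjoint cycles: (1, 6, 7, 5, 3).
Reversing each cycle (and rotating so the smallest element leads) gives π⁻¹ = (1, 3, 5, 7, 6).

(1, 3, 5, 7, 6)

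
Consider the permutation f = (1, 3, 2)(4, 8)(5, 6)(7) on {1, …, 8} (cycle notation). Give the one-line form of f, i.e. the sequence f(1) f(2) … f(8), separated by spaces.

3 1 2 8 6 5 7 4

Reading each image from the cycles: 1→3, 2→1, 3→2, 4→8, 5→6, 6→5, 7→7, 8→4.
So the one-line form is 3 1 2 8 6 5 7 4.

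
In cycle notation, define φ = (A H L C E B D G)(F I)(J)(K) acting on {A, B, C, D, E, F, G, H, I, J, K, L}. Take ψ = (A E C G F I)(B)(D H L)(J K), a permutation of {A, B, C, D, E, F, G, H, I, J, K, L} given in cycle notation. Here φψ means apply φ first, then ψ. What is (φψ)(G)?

φ(G) = A, then ψ(A) = E; composing gives (φψ)(G) = E.

E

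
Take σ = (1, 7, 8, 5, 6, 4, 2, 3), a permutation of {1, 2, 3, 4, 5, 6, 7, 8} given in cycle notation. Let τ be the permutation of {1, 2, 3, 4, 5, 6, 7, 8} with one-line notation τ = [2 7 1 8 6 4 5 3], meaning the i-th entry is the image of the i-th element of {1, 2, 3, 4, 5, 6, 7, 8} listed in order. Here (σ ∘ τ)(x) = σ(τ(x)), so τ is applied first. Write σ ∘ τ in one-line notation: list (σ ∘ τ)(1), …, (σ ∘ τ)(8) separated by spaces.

3 8 7 5 4 2 6 1

Chase each element through τ then σ: 1 → 2 → 3; 2 → 7 → 8; 3 → 1 → 7; 4 → 8 → 5; 5 → 6 → 4; 6 → 4 → 2; 7 → 5 → 6; 8 → 3 → 1.
So σ ∘ τ in one-line form is 3 8 7 5 4 2 6 1.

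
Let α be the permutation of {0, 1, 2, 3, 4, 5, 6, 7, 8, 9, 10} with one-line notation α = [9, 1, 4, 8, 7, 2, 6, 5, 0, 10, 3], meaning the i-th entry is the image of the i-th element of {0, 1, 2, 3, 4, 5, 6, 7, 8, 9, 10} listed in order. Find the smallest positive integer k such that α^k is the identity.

20

The disjoint-cycle form of α has cycle lengths 5, 4, 1, 1.
Since disjoint cycles commute, ord(α) = lcm(5, 4) = 20.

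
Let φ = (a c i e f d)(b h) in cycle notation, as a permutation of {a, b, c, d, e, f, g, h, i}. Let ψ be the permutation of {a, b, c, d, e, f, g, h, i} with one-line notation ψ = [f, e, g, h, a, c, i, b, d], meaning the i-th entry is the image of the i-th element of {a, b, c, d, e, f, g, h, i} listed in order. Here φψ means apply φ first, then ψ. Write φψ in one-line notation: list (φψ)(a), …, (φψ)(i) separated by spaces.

(φψ)(x) = ψ(φ(x)). Computing each image: ψ(φ(a)) = ψ(c) = g, ψ(φ(b)) = ψ(h) = b, ψ(φ(c)) = ψ(i) = d, ψ(φ(d)) = ψ(a) = f, ψ(φ(e)) = ψ(f) = c, ψ(φ(f)) = ψ(d) = h, ψ(φ(g)) = ψ(g) = i, ψ(φ(h)) = ψ(b) = e, ψ(φ(i)) = ψ(e) = a.
Hence φψ = [g b d f c h i e a].

g b d f c h i e a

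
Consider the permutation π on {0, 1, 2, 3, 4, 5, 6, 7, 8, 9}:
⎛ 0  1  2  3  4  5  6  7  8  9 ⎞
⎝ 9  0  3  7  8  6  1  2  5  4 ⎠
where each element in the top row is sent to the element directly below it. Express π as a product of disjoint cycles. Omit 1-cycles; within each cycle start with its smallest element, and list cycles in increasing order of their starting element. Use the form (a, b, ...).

From 0: 0 → 9 → 4 → 8 → 5 → 6 → 1 → 0, closing the cycle (0, 9, 4, 8, 5, 6, 1).
Continuing from each remaining unvisited element yields (0, 9, 4, 8, 5, 6, 1)(2, 3, 7).

(0, 9, 4, 8, 5, 6, 1)(2, 3, 7)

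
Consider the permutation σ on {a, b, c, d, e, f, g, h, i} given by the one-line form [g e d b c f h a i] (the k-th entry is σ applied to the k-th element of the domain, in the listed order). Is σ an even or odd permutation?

odd

In disjoint-cycle form the cycle lengths are 4, 3, 1, 1.
A cycle is odd iff its length is even; σ has 1 even-length cycle, so sgn(σ) = (−1)^1 and σ is odd.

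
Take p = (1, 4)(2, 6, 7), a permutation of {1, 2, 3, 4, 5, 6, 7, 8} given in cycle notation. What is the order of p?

6

The cycle type of p is (3, 2, 1, 1, 1).
The order is lcm(3, 2) = 6.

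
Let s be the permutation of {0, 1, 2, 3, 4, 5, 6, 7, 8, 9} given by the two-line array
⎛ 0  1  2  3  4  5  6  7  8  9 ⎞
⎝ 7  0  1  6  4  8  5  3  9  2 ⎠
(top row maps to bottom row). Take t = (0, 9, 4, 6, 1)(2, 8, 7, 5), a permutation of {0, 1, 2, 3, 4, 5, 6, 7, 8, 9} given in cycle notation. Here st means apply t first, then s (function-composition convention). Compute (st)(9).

t(9) = 4, then s(4) = 4; composing gives (st)(9) = 4.

4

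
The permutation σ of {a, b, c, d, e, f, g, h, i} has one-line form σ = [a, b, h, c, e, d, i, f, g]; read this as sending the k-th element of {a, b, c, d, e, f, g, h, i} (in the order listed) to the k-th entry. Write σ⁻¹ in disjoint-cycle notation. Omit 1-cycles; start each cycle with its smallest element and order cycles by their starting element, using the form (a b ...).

(c d f h)(g i)

First write σ in disjoint cycles: (c h f d)(g i).
Reversing each cycle (and rotating so the smallest element leads) gives σ⁻¹ = (c d f h)(g i).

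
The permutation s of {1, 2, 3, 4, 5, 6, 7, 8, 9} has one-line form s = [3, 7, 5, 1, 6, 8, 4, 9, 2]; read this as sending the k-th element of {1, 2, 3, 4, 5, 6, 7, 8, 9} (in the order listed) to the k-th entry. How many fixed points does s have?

No element satisfies s(x) = x, so there are 0 fixed points.

0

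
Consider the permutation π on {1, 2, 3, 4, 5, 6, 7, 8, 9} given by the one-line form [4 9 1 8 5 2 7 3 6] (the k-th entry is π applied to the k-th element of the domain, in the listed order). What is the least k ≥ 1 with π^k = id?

Writing π as disjoint cycles, the cycle lengths are 4, 3, 1, 1.
The order is lcm(4, 3) = 12.

12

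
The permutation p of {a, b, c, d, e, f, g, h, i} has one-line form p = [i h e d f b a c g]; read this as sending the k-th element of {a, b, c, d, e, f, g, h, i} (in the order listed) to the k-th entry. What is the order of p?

15

The disjoint-cycle form of p has cycle lengths 5, 3, 1.
The order of p is the least common multiple of its cycle lengths: lcm(5, 3) = 15.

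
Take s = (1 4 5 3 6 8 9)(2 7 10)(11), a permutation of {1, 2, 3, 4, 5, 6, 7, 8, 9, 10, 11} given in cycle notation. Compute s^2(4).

4 lies in the 7-cycle (1 4 5 3 6 8 9).
Advancing 2 steps from 4: 4 → 5 → 3.

3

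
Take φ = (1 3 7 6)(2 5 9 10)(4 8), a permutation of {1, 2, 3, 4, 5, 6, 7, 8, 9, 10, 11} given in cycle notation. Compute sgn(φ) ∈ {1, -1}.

-1

The cycle lengths are 4, 4, 2, 1.
A cycle of length ℓ contributes ℓ−1 transpositions, so φ is a product of 3 + 3 + 1 = 7 transpositions — odd.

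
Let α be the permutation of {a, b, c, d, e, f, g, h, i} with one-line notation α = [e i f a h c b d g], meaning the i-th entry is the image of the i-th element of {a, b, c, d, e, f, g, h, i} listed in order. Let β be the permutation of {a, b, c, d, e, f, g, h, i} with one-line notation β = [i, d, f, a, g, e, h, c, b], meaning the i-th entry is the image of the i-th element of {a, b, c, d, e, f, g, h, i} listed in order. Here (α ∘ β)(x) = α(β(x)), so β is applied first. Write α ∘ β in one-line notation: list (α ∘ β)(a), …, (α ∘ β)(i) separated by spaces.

g a c e b h d f i

(α ∘ β)(x) = α(β(x)). Computing each image: α(β(a)) = α(i) = g, α(β(b)) = α(d) = a, α(β(c)) = α(f) = c, α(β(d)) = α(a) = e, α(β(e)) = α(g) = b, α(β(f)) = α(e) = h, α(β(g)) = α(h) = d, α(β(h)) = α(c) = f, α(β(i)) = α(b) = i.
Hence α ∘ β = [g a c e b h d f i].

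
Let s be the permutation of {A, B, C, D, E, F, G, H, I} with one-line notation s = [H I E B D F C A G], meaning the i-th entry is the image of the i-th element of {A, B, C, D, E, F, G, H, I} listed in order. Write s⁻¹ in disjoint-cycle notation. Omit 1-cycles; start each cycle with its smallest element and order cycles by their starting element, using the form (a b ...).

The cycle decomposition of s is (A H)(B I G C E D).
The inverse reverses every cycle; in canonical form, s⁻¹ = (A H)(B D E C G I).

(A H)(B D E C G I)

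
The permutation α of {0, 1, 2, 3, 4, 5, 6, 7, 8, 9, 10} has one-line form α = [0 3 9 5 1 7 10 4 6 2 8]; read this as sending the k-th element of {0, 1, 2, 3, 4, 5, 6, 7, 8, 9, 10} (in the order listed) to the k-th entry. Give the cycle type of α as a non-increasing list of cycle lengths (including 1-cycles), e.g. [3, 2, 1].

[5, 3, 2, 1]

The disjoint cycles are (0)(1 3 5 7 4)(2 9)(6 10 8), with lengths 5, 3, 2, 1 in non-increasing order.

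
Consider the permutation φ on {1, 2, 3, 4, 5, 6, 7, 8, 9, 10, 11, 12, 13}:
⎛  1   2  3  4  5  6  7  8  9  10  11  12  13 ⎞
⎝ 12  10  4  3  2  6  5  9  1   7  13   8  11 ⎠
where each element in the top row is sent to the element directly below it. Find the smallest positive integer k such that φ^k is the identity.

4

The disjoint-cycle form of φ has cycle lengths 4, 4, 2, 2, 1.
Since disjoint cycles commute, ord(φ) = lcm(4, 4, 2, 2) = 4.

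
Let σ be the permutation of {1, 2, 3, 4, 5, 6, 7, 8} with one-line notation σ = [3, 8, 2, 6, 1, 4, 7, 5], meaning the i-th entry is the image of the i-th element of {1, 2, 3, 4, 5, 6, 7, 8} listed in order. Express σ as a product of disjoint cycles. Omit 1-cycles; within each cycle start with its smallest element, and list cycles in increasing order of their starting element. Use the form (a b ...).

From 1: 1 → 3 → 2 → 8 → 5 → 1, closing the cycle (1 3 2 8 5).
Repeating from the next unused element and collecting all non-trivial cycles gives (1 3 2 8 5)(4 6).

(1 3 2 8 5)(4 6)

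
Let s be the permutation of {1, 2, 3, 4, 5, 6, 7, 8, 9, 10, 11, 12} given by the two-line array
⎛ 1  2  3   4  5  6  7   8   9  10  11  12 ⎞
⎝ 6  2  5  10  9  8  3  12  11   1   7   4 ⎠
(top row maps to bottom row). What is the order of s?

The disjoint-cycle form of s has cycle lengths 6, 5, 1.
The order is lcm(6, 5) = 30.

30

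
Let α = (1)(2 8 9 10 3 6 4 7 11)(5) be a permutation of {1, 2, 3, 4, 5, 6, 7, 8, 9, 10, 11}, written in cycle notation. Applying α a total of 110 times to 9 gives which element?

9 lies in the 9-cycle (2 8 9 10 3 6 4 7 11).
Since the cycle has length 9, α^110 acts on it the same as α^2 (110 mod 9 = 2).
Stepping 2 places around the cycle: 9 → 10 → 3.

3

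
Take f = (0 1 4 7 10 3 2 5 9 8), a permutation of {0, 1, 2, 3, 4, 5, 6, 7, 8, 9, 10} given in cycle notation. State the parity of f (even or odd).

odd

The cycle lengths are 10, 1.
A cycle is odd iff its length is even; f has 1 even-length cycle, so sgn(f) = (−1)^1 and f is odd.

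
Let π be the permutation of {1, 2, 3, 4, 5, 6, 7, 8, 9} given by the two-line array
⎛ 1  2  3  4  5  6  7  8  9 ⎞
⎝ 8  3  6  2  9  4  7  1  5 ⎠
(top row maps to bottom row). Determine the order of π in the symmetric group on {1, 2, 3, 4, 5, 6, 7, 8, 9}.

The disjoint-cycle form of π has cycle lengths 4, 2, 2, 1.
The order is lcm(4, 2, 2) = 4.

4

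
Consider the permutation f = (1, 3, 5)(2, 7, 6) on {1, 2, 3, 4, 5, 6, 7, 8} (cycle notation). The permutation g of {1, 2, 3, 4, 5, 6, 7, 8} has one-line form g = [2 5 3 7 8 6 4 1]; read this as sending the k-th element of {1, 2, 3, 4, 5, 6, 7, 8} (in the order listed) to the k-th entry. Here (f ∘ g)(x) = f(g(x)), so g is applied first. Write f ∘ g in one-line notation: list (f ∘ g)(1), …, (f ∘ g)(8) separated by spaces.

(f ∘ g)(x) = f(g(x)). Computing each image: f(g(1)) = f(2) = 7, f(g(2)) = f(5) = 1, f(g(3)) = f(3) = 5, f(g(4)) = f(7) = 6, f(g(5)) = f(8) = 8, f(g(6)) = f(6) = 2, f(g(7)) = f(4) = 4, f(g(8)) = f(1) = 3.
Hence f ∘ g = [7 1 5 6 8 2 4 3].

7 1 5 6 8 2 4 3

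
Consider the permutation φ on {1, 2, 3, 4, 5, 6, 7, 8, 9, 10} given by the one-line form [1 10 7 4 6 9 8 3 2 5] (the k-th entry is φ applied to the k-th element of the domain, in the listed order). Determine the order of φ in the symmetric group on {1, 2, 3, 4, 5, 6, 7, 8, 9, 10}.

Writing φ as disjoint cycles, the cycle lengths are 5, 3, 1, 1.
The order of φ is the least common multiple of its cycle lengths: lcm(5, 3) = 15.

15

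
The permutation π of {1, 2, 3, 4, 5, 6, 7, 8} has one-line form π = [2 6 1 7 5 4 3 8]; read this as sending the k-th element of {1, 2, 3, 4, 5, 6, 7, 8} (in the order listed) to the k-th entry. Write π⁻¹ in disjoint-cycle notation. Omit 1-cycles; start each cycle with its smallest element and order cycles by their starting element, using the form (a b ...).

First write π in disjoint cycles: (1 2 6 4 7 3).
The inverse reverses every cycle; in canonical form, π⁻¹ = (1 3 7 4 6 2).

(1 3 7 4 6 2)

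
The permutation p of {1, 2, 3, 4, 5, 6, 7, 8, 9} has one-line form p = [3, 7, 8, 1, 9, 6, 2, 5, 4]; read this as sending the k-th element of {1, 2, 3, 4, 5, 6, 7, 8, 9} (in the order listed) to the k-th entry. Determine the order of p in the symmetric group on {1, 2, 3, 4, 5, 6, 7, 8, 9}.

6

Writing p as disjoint cycles, the cycle lengths are 6, 2, 1.
The order is lcm(6, 2) = 6.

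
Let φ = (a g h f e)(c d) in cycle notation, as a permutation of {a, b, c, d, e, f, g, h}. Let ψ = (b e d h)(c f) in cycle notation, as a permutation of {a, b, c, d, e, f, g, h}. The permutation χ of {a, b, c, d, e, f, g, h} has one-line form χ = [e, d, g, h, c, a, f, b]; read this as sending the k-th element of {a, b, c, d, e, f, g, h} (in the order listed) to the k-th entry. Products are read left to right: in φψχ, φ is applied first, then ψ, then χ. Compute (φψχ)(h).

Apply the permutations in order: φ(h) = f, then ψ(f) = c, then χ(c) = g. So (φψχ)(h) = g.

g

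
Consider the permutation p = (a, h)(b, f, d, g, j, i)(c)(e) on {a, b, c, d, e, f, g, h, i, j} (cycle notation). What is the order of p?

The cycle type of p is (6, 2, 1, 1).
Since disjoint cycles commute, ord(p) = lcm(6, 2) = 6.

6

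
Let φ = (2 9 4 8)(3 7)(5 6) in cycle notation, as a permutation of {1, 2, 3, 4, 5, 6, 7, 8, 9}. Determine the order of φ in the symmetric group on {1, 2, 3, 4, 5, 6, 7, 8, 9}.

4

The cycle type of φ is (4, 2, 2, 1).
The order is lcm(4, 2, 2) = 4.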